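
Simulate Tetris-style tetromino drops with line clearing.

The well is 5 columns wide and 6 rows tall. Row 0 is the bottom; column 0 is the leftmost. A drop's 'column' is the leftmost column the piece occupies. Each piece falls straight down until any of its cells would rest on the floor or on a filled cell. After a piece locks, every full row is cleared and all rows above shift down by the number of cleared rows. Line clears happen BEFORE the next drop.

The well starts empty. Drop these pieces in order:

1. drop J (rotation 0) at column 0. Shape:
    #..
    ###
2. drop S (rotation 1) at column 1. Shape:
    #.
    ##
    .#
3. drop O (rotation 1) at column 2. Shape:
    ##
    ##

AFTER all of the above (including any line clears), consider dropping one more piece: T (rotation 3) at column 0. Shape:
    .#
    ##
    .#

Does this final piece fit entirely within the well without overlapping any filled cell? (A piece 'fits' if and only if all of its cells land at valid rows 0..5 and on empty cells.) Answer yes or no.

Drop 1: J rot0 at col 0 lands with bottom-row=0; cleared 0 line(s) (total 0); column heights now [2 1 1 0 0], max=2
Drop 2: S rot1 at col 1 lands with bottom-row=1; cleared 0 line(s) (total 0); column heights now [2 4 3 0 0], max=4
Drop 3: O rot1 at col 2 lands with bottom-row=3; cleared 0 line(s) (total 0); column heights now [2 4 5 5 0], max=5
Test piece T rot3 at col 0 (width 2): heights before test = [2 4 5 5 0]; fits = False

Answer: no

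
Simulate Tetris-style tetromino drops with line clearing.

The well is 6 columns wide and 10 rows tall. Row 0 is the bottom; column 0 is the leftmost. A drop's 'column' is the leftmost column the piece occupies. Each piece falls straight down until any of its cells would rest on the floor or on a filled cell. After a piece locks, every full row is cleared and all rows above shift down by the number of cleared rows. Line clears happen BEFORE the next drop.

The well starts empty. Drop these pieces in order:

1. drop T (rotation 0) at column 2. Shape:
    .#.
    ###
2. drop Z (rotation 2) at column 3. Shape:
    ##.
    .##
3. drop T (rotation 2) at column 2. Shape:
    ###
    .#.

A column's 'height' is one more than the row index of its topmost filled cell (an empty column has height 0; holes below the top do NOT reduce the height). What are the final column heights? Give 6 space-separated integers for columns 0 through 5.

Answer: 0 0 5 5 5 2

Derivation:
Drop 1: T rot0 at col 2 lands with bottom-row=0; cleared 0 line(s) (total 0); column heights now [0 0 1 2 1 0], max=2
Drop 2: Z rot2 at col 3 lands with bottom-row=1; cleared 0 line(s) (total 0); column heights now [0 0 1 3 3 2], max=3
Drop 3: T rot2 at col 2 lands with bottom-row=3; cleared 0 line(s) (total 0); column heights now [0 0 5 5 5 2], max=5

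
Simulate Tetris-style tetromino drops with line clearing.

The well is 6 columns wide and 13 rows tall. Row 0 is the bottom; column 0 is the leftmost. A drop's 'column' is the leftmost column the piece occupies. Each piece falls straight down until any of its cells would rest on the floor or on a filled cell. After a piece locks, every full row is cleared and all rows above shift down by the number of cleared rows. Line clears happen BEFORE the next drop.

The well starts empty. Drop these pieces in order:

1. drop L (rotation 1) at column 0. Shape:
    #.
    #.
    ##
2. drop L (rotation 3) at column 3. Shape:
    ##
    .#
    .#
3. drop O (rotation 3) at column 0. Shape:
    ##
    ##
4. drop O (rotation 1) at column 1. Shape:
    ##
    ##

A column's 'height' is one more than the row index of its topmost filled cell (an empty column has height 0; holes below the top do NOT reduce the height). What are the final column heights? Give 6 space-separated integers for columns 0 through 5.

Answer: 5 7 7 3 3 0

Derivation:
Drop 1: L rot1 at col 0 lands with bottom-row=0; cleared 0 line(s) (total 0); column heights now [3 1 0 0 0 0], max=3
Drop 2: L rot3 at col 3 lands with bottom-row=0; cleared 0 line(s) (total 0); column heights now [3 1 0 3 3 0], max=3
Drop 3: O rot3 at col 0 lands with bottom-row=3; cleared 0 line(s) (total 0); column heights now [5 5 0 3 3 0], max=5
Drop 4: O rot1 at col 1 lands with bottom-row=5; cleared 0 line(s) (total 0); column heights now [5 7 7 3 3 0], max=7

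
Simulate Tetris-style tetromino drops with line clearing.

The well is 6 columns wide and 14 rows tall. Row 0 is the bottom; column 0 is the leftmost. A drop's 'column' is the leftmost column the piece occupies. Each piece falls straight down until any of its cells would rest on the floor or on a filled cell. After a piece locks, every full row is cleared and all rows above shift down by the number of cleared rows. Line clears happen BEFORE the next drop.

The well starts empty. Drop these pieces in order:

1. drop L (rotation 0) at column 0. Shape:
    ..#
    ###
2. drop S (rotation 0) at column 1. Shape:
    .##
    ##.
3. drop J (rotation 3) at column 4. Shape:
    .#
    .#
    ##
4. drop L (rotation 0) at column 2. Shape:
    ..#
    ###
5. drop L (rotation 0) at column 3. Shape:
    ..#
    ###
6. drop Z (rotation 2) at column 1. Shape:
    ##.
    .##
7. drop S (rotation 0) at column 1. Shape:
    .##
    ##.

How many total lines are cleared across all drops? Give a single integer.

Answer: 0

Derivation:
Drop 1: L rot0 at col 0 lands with bottom-row=0; cleared 0 line(s) (total 0); column heights now [1 1 2 0 0 0], max=2
Drop 2: S rot0 at col 1 lands with bottom-row=2; cleared 0 line(s) (total 0); column heights now [1 3 4 4 0 0], max=4
Drop 3: J rot3 at col 4 lands with bottom-row=0; cleared 0 line(s) (total 0); column heights now [1 3 4 4 1 3], max=4
Drop 4: L rot0 at col 2 lands with bottom-row=4; cleared 0 line(s) (total 0); column heights now [1 3 5 5 6 3], max=6
Drop 5: L rot0 at col 3 lands with bottom-row=6; cleared 0 line(s) (total 0); column heights now [1 3 5 7 7 8], max=8
Drop 6: Z rot2 at col 1 lands with bottom-row=7; cleared 0 line(s) (total 0); column heights now [1 9 9 8 7 8], max=9
Drop 7: S rot0 at col 1 lands with bottom-row=9; cleared 0 line(s) (total 0); column heights now [1 10 11 11 7 8], max=11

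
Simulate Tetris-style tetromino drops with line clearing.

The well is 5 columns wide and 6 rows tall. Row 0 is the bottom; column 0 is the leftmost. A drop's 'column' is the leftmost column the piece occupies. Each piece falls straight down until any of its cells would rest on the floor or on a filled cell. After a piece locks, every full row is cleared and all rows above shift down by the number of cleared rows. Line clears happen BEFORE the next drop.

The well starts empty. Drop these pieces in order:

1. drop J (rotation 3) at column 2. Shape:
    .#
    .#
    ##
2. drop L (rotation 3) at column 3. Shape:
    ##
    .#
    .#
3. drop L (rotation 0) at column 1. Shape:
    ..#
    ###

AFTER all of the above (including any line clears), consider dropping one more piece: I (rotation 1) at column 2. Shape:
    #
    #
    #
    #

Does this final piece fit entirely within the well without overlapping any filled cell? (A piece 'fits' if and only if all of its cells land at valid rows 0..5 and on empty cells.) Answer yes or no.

Drop 1: J rot3 at col 2 lands with bottom-row=0; cleared 0 line(s) (total 0); column heights now [0 0 1 3 0], max=3
Drop 2: L rot3 at col 3 lands with bottom-row=1; cleared 0 line(s) (total 0); column heights now [0 0 1 4 4], max=4
Drop 3: L rot0 at col 1 lands with bottom-row=4; cleared 0 line(s) (total 0); column heights now [0 5 5 6 4], max=6
Test piece I rot1 at col 2 (width 1): heights before test = [0 5 5 6 4]; fits = False

Answer: no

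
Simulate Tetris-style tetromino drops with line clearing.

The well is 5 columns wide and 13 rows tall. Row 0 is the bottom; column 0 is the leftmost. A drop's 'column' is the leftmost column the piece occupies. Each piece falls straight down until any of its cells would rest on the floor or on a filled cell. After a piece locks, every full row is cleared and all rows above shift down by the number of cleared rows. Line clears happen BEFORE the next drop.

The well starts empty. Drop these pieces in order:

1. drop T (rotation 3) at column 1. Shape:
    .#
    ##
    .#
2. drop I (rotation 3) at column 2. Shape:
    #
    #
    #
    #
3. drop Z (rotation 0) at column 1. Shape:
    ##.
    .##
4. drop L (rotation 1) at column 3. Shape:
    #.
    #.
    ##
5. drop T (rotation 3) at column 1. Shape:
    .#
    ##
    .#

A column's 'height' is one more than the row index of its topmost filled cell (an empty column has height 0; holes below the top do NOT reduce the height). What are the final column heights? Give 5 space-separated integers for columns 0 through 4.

Answer: 0 11 12 11 9

Derivation:
Drop 1: T rot3 at col 1 lands with bottom-row=0; cleared 0 line(s) (total 0); column heights now [0 2 3 0 0], max=3
Drop 2: I rot3 at col 2 lands with bottom-row=3; cleared 0 line(s) (total 0); column heights now [0 2 7 0 0], max=7
Drop 3: Z rot0 at col 1 lands with bottom-row=7; cleared 0 line(s) (total 0); column heights now [0 9 9 8 0], max=9
Drop 4: L rot1 at col 3 lands with bottom-row=8; cleared 0 line(s) (total 0); column heights now [0 9 9 11 9], max=11
Drop 5: T rot3 at col 1 lands with bottom-row=9; cleared 0 line(s) (total 0); column heights now [0 11 12 11 9], max=12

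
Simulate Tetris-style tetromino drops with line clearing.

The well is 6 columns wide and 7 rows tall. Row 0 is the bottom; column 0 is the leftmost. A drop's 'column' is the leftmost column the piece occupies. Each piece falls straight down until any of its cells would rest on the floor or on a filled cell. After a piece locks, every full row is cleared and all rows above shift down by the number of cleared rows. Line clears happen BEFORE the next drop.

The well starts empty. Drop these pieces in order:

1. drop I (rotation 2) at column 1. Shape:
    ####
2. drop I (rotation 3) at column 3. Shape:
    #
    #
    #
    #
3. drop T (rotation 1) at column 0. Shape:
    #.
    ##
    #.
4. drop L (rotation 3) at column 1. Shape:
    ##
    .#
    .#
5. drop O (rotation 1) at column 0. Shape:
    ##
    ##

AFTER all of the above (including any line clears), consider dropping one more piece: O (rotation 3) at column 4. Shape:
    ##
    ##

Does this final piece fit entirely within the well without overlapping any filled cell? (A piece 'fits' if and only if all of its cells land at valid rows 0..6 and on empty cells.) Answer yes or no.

Answer: yes

Derivation:
Drop 1: I rot2 at col 1 lands with bottom-row=0; cleared 0 line(s) (total 0); column heights now [0 1 1 1 1 0], max=1
Drop 2: I rot3 at col 3 lands with bottom-row=1; cleared 0 line(s) (total 0); column heights now [0 1 1 5 1 0], max=5
Drop 3: T rot1 at col 0 lands with bottom-row=0; cleared 0 line(s) (total 0); column heights now [3 2 1 5 1 0], max=5
Drop 4: L rot3 at col 1 lands with bottom-row=1; cleared 0 line(s) (total 0); column heights now [3 4 4 5 1 0], max=5
Drop 5: O rot1 at col 0 lands with bottom-row=4; cleared 0 line(s) (total 0); column heights now [6 6 4 5 1 0], max=6
Test piece O rot3 at col 4 (width 2): heights before test = [6 6 4 5 1 0]; fits = True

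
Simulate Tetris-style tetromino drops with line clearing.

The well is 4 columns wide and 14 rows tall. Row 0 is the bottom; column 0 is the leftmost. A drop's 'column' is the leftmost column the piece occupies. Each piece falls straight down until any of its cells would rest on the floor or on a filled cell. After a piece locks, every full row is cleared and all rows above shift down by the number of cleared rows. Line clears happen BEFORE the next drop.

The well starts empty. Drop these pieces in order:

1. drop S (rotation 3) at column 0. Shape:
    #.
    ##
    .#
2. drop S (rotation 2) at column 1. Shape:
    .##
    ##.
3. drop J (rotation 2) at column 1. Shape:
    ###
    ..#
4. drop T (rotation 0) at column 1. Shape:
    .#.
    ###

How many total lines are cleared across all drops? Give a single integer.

Answer: 0

Derivation:
Drop 1: S rot3 at col 0 lands with bottom-row=0; cleared 0 line(s) (total 0); column heights now [3 2 0 0], max=3
Drop 2: S rot2 at col 1 lands with bottom-row=2; cleared 0 line(s) (total 0); column heights now [3 3 4 4], max=4
Drop 3: J rot2 at col 1 lands with bottom-row=4; cleared 0 line(s) (total 0); column heights now [3 6 6 6], max=6
Drop 4: T rot0 at col 1 lands with bottom-row=6; cleared 0 line(s) (total 0); column heights now [3 7 8 7], max=8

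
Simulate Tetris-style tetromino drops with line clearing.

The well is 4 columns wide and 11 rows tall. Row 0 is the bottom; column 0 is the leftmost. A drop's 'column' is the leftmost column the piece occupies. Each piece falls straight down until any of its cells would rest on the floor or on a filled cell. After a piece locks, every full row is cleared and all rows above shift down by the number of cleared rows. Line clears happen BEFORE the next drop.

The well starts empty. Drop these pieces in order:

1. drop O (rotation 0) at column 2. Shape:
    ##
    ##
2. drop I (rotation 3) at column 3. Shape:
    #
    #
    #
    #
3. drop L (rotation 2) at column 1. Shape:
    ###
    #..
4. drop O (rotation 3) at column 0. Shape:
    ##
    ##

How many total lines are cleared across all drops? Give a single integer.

Drop 1: O rot0 at col 2 lands with bottom-row=0; cleared 0 line(s) (total 0); column heights now [0 0 2 2], max=2
Drop 2: I rot3 at col 3 lands with bottom-row=2; cleared 0 line(s) (total 0); column heights now [0 0 2 6], max=6
Drop 3: L rot2 at col 1 lands with bottom-row=5; cleared 0 line(s) (total 0); column heights now [0 7 7 7], max=7
Drop 4: O rot3 at col 0 lands with bottom-row=7; cleared 0 line(s) (total 0); column heights now [9 9 7 7], max=9

Answer: 0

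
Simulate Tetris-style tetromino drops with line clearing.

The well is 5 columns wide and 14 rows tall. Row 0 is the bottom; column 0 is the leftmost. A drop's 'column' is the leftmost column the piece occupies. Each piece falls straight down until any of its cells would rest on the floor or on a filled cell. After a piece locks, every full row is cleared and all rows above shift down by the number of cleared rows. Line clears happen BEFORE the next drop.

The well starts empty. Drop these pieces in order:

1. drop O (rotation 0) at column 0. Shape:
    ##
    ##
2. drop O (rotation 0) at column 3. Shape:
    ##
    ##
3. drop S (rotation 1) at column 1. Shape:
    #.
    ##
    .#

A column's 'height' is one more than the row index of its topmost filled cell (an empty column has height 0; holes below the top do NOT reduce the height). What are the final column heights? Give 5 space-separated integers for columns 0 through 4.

Answer: 1 3 2 1 1

Derivation:
Drop 1: O rot0 at col 0 lands with bottom-row=0; cleared 0 line(s) (total 0); column heights now [2 2 0 0 0], max=2
Drop 2: O rot0 at col 3 lands with bottom-row=0; cleared 0 line(s) (total 0); column heights now [2 2 0 2 2], max=2
Drop 3: S rot1 at col 1 lands with bottom-row=1; cleared 1 line(s) (total 1); column heights now [1 3 2 1 1], max=3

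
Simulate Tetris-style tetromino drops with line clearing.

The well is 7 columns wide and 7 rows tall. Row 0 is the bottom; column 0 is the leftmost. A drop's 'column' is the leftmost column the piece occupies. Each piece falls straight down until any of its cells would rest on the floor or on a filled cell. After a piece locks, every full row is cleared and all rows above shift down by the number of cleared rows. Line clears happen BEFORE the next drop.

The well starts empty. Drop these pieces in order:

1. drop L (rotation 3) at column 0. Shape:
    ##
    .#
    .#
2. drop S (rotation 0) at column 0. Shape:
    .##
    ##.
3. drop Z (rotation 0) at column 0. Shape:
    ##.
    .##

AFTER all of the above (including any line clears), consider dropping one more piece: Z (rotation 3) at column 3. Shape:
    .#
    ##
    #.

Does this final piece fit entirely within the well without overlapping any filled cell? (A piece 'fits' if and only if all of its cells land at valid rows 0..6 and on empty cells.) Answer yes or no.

Drop 1: L rot3 at col 0 lands with bottom-row=0; cleared 0 line(s) (total 0); column heights now [3 3 0 0 0 0 0], max=3
Drop 2: S rot0 at col 0 lands with bottom-row=3; cleared 0 line(s) (total 0); column heights now [4 5 5 0 0 0 0], max=5
Drop 3: Z rot0 at col 0 lands with bottom-row=5; cleared 0 line(s) (total 0); column heights now [7 7 6 0 0 0 0], max=7
Test piece Z rot3 at col 3 (width 2): heights before test = [7 7 6 0 0 0 0]; fits = True

Answer: yes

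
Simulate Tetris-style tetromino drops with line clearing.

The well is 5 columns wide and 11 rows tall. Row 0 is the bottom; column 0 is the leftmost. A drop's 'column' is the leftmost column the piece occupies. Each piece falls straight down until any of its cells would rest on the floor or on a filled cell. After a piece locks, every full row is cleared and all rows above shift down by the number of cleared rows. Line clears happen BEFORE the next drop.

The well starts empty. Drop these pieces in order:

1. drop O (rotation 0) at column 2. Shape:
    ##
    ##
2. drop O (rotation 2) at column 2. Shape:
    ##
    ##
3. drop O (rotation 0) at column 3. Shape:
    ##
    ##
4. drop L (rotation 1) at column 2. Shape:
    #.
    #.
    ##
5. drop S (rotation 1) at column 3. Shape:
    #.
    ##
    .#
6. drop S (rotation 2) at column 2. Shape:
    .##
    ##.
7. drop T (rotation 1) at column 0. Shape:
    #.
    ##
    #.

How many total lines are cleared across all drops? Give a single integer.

Answer: 0

Derivation:
Drop 1: O rot0 at col 2 lands with bottom-row=0; cleared 0 line(s) (total 0); column heights now [0 0 2 2 0], max=2
Drop 2: O rot2 at col 2 lands with bottom-row=2; cleared 0 line(s) (total 0); column heights now [0 0 4 4 0], max=4
Drop 3: O rot0 at col 3 lands with bottom-row=4; cleared 0 line(s) (total 0); column heights now [0 0 4 6 6], max=6
Drop 4: L rot1 at col 2 lands with bottom-row=6; cleared 0 line(s) (total 0); column heights now [0 0 9 7 6], max=9
Drop 5: S rot1 at col 3 lands with bottom-row=6; cleared 0 line(s) (total 0); column heights now [0 0 9 9 8], max=9
Drop 6: S rot2 at col 2 lands with bottom-row=9; cleared 0 line(s) (total 0); column heights now [0 0 10 11 11], max=11
Drop 7: T rot1 at col 0 lands with bottom-row=0; cleared 0 line(s) (total 0); column heights now [3 2 10 11 11], max=11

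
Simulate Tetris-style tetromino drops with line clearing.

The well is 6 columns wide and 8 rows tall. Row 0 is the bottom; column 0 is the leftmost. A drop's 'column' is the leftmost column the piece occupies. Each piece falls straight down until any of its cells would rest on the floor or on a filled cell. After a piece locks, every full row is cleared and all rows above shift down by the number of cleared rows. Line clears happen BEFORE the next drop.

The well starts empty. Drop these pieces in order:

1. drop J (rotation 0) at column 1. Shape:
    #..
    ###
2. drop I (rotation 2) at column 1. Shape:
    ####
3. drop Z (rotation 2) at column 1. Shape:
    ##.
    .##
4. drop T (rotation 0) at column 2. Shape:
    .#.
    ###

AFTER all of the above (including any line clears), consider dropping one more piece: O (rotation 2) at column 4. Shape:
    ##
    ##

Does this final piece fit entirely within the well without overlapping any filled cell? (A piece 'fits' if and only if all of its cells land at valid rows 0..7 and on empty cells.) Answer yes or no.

Drop 1: J rot0 at col 1 lands with bottom-row=0; cleared 0 line(s) (total 0); column heights now [0 2 1 1 0 0], max=2
Drop 2: I rot2 at col 1 lands with bottom-row=2; cleared 0 line(s) (total 0); column heights now [0 3 3 3 3 0], max=3
Drop 3: Z rot2 at col 1 lands with bottom-row=3; cleared 0 line(s) (total 0); column heights now [0 5 5 4 3 0], max=5
Drop 4: T rot0 at col 2 lands with bottom-row=5; cleared 0 line(s) (total 0); column heights now [0 5 6 7 6 0], max=7
Test piece O rot2 at col 4 (width 2): heights before test = [0 5 6 7 6 0]; fits = True

Answer: yes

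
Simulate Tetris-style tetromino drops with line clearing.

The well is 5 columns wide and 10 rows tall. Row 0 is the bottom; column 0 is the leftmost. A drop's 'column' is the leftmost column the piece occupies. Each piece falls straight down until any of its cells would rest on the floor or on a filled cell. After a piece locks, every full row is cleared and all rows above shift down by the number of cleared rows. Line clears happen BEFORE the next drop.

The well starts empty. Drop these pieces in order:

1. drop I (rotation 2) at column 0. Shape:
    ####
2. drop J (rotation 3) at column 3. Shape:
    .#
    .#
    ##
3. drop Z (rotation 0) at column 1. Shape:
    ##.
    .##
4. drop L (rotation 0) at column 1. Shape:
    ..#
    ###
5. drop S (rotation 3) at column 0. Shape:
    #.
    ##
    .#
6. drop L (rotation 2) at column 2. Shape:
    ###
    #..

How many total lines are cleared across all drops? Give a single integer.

Drop 1: I rot2 at col 0 lands with bottom-row=0; cleared 0 line(s) (total 0); column heights now [1 1 1 1 0], max=1
Drop 2: J rot3 at col 3 lands with bottom-row=1; cleared 0 line(s) (total 0); column heights now [1 1 1 2 4], max=4
Drop 3: Z rot0 at col 1 lands with bottom-row=2; cleared 0 line(s) (total 0); column heights now [1 4 4 3 4], max=4
Drop 4: L rot0 at col 1 lands with bottom-row=4; cleared 0 line(s) (total 0); column heights now [1 5 5 6 4], max=6
Drop 5: S rot3 at col 0 lands with bottom-row=5; cleared 0 line(s) (total 0); column heights now [8 7 5 6 4], max=8
Drop 6: L rot2 at col 2 lands with bottom-row=5; cleared 1 line(s) (total 1); column heights now [7 6 6 6 4], max=7

Answer: 1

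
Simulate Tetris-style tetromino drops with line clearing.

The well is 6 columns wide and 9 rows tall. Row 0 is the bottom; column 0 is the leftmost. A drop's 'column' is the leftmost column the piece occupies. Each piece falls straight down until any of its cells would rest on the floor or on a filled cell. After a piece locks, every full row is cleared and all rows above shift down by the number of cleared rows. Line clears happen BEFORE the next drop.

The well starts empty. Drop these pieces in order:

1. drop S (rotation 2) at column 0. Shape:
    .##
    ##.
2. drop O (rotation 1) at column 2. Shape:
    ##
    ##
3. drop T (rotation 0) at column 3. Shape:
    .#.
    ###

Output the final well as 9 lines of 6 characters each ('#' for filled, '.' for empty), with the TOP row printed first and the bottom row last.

Answer: ......
......
......
....#.
...###
..##..
..##..
.##...
##....

Derivation:
Drop 1: S rot2 at col 0 lands with bottom-row=0; cleared 0 line(s) (total 0); column heights now [1 2 2 0 0 0], max=2
Drop 2: O rot1 at col 2 lands with bottom-row=2; cleared 0 line(s) (total 0); column heights now [1 2 4 4 0 0], max=4
Drop 3: T rot0 at col 3 lands with bottom-row=4; cleared 0 line(s) (total 0); column heights now [1 2 4 5 6 5], max=6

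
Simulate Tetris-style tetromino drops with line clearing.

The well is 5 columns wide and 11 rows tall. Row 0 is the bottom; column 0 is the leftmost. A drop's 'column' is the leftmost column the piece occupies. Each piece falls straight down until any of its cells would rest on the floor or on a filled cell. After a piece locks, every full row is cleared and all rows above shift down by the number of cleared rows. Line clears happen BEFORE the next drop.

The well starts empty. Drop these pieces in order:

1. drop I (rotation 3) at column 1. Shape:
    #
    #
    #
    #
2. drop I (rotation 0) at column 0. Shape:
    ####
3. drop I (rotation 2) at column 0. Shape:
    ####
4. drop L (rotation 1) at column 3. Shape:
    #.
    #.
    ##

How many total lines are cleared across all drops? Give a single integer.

Drop 1: I rot3 at col 1 lands with bottom-row=0; cleared 0 line(s) (total 0); column heights now [0 4 0 0 0], max=4
Drop 2: I rot0 at col 0 lands with bottom-row=4; cleared 0 line(s) (total 0); column heights now [5 5 5 5 0], max=5
Drop 3: I rot2 at col 0 lands with bottom-row=5; cleared 0 line(s) (total 0); column heights now [6 6 6 6 0], max=6
Drop 4: L rot1 at col 3 lands with bottom-row=6; cleared 0 line(s) (total 0); column heights now [6 6 6 9 7], max=9

Answer: 0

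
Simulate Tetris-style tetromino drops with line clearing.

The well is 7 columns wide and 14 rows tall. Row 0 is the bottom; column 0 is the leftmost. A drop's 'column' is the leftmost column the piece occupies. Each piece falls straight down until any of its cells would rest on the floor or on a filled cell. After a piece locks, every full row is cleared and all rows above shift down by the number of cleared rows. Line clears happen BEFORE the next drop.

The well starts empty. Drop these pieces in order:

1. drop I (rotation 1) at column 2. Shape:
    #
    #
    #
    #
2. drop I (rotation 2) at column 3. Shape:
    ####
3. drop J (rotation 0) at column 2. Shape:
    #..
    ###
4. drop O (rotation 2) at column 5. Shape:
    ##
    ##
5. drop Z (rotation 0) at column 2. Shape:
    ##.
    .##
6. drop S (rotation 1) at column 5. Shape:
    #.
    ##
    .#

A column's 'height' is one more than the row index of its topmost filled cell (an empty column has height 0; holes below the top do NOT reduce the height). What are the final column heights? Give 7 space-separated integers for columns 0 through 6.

Answer: 0 0 7 7 6 6 5

Derivation:
Drop 1: I rot1 at col 2 lands with bottom-row=0; cleared 0 line(s) (total 0); column heights now [0 0 4 0 0 0 0], max=4
Drop 2: I rot2 at col 3 lands with bottom-row=0; cleared 0 line(s) (total 0); column heights now [0 0 4 1 1 1 1], max=4
Drop 3: J rot0 at col 2 lands with bottom-row=4; cleared 0 line(s) (total 0); column heights now [0 0 6 5 5 1 1], max=6
Drop 4: O rot2 at col 5 lands with bottom-row=1; cleared 0 line(s) (total 0); column heights now [0 0 6 5 5 3 3], max=6
Drop 5: Z rot0 at col 2 lands with bottom-row=5; cleared 0 line(s) (total 0); column heights now [0 0 7 7 6 3 3], max=7
Drop 6: S rot1 at col 5 lands with bottom-row=3; cleared 0 line(s) (total 0); column heights now [0 0 7 7 6 6 5], max=7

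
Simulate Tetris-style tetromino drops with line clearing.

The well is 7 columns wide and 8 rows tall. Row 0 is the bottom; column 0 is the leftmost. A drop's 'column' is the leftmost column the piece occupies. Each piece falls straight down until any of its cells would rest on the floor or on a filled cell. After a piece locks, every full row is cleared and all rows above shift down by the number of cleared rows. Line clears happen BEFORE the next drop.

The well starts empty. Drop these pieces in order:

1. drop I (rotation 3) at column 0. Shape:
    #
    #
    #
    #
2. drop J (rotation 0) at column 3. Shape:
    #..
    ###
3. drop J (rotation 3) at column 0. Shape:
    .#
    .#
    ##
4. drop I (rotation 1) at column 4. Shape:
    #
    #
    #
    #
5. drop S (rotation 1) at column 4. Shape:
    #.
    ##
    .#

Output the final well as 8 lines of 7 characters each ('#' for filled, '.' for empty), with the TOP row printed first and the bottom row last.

Answer: .......
.#..#..
.#..##.
##..##.
#...#..
#...#..
#..##..
#..###.

Derivation:
Drop 1: I rot3 at col 0 lands with bottom-row=0; cleared 0 line(s) (total 0); column heights now [4 0 0 0 0 0 0], max=4
Drop 2: J rot0 at col 3 lands with bottom-row=0; cleared 0 line(s) (total 0); column heights now [4 0 0 2 1 1 0], max=4
Drop 3: J rot3 at col 0 lands with bottom-row=4; cleared 0 line(s) (total 0); column heights now [5 7 0 2 1 1 0], max=7
Drop 4: I rot1 at col 4 lands with bottom-row=1; cleared 0 line(s) (total 0); column heights now [5 7 0 2 5 1 0], max=7
Drop 5: S rot1 at col 4 lands with bottom-row=4; cleared 0 line(s) (total 0); column heights now [5 7 0 2 7 6 0], max=7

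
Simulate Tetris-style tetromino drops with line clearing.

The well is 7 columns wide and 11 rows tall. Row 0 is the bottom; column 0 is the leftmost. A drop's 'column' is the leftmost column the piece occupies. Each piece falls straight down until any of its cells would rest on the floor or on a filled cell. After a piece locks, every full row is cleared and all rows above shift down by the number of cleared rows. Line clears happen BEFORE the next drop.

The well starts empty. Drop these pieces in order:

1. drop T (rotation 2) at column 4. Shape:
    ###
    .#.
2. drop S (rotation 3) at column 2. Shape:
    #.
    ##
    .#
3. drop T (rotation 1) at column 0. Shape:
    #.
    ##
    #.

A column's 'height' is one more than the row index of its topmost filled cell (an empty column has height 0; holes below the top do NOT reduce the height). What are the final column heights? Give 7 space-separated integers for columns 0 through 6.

Answer: 2 0 2 1 0 1 0

Derivation:
Drop 1: T rot2 at col 4 lands with bottom-row=0; cleared 0 line(s) (total 0); column heights now [0 0 0 0 2 2 2], max=2
Drop 2: S rot3 at col 2 lands with bottom-row=0; cleared 0 line(s) (total 0); column heights now [0 0 3 2 2 2 2], max=3
Drop 3: T rot1 at col 0 lands with bottom-row=0; cleared 1 line(s) (total 1); column heights now [2 0 2 1 0 1 0], max=2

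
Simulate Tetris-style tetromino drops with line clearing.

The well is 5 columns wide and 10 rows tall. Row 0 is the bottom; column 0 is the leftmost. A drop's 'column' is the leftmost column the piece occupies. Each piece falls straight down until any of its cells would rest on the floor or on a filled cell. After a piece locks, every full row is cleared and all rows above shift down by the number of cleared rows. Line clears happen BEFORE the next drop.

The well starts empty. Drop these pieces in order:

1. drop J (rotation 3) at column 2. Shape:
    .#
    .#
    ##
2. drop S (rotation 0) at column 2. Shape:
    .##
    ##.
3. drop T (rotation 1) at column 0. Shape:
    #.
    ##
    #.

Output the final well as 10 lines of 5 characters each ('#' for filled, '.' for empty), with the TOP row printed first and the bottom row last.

Drop 1: J rot3 at col 2 lands with bottom-row=0; cleared 0 line(s) (total 0); column heights now [0 0 1 3 0], max=3
Drop 2: S rot0 at col 2 lands with bottom-row=3; cleared 0 line(s) (total 0); column heights now [0 0 4 5 5], max=5
Drop 3: T rot1 at col 0 lands with bottom-row=0; cleared 0 line(s) (total 0); column heights now [3 2 4 5 5], max=5

Answer: .....
.....
.....
.....
.....
...##
..##.
#..#.
##.#.
#.##.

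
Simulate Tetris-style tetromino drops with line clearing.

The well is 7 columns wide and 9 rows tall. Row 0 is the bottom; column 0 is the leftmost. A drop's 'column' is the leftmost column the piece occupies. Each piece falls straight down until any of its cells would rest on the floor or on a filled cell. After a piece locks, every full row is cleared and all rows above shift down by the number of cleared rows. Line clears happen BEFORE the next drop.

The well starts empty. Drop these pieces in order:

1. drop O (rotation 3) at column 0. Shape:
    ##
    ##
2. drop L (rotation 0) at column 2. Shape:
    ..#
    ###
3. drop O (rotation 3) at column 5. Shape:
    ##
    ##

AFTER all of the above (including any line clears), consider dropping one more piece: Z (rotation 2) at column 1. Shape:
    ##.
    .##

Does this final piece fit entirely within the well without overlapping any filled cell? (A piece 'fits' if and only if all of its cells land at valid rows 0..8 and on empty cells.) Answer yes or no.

Drop 1: O rot3 at col 0 lands with bottom-row=0; cleared 0 line(s) (total 0); column heights now [2 2 0 0 0 0 0], max=2
Drop 2: L rot0 at col 2 lands with bottom-row=0; cleared 0 line(s) (total 0); column heights now [2 2 1 1 2 0 0], max=2
Drop 3: O rot3 at col 5 lands with bottom-row=0; cleared 1 line(s) (total 1); column heights now [1 1 0 0 1 1 1], max=1
Test piece Z rot2 at col 1 (width 3): heights before test = [1 1 0 0 1 1 1]; fits = True

Answer: yes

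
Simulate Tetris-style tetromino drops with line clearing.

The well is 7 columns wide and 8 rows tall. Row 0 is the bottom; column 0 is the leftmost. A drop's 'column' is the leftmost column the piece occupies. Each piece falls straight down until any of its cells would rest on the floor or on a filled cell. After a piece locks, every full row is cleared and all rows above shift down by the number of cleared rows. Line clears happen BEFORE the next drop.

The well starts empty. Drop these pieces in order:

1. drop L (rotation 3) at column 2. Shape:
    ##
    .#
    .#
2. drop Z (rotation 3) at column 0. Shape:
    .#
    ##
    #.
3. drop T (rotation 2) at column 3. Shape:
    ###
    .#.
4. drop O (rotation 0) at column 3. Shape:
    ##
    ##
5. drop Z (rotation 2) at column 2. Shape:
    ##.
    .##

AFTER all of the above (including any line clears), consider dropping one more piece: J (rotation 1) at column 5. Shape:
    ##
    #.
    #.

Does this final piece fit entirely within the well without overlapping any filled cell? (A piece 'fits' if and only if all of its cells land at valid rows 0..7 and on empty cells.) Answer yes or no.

Answer: yes

Derivation:
Drop 1: L rot3 at col 2 lands with bottom-row=0; cleared 0 line(s) (total 0); column heights now [0 0 3 3 0 0 0], max=3
Drop 2: Z rot3 at col 0 lands with bottom-row=0; cleared 0 line(s) (total 0); column heights now [2 3 3 3 0 0 0], max=3
Drop 3: T rot2 at col 3 lands with bottom-row=2; cleared 0 line(s) (total 0); column heights now [2 3 3 4 4 4 0], max=4
Drop 4: O rot0 at col 3 lands with bottom-row=4; cleared 0 line(s) (total 0); column heights now [2 3 3 6 6 4 0], max=6
Drop 5: Z rot2 at col 2 lands with bottom-row=6; cleared 0 line(s) (total 0); column heights now [2 3 8 8 7 4 0], max=8
Test piece J rot1 at col 5 (width 2): heights before test = [2 3 8 8 7 4 0]; fits = True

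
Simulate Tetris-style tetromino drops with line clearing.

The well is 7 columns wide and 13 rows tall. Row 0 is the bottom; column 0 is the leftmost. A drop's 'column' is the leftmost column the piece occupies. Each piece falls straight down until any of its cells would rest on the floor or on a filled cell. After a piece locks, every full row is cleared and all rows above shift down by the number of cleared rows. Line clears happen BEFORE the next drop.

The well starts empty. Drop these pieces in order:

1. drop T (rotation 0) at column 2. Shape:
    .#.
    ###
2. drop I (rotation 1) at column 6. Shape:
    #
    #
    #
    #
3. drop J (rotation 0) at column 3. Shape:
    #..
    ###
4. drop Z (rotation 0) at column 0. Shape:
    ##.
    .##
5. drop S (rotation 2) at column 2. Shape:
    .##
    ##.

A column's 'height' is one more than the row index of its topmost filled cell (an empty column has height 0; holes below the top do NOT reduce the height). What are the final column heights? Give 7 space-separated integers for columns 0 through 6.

Drop 1: T rot0 at col 2 lands with bottom-row=0; cleared 0 line(s) (total 0); column heights now [0 0 1 2 1 0 0], max=2
Drop 2: I rot1 at col 6 lands with bottom-row=0; cleared 0 line(s) (total 0); column heights now [0 0 1 2 1 0 4], max=4
Drop 3: J rot0 at col 3 lands with bottom-row=2; cleared 0 line(s) (total 0); column heights now [0 0 1 4 3 3 4], max=4
Drop 4: Z rot0 at col 0 lands with bottom-row=1; cleared 0 line(s) (total 0); column heights now [3 3 2 4 3 3 4], max=4
Drop 5: S rot2 at col 2 lands with bottom-row=4; cleared 0 line(s) (total 0); column heights now [3 3 5 6 6 3 4], max=6

Answer: 3 3 5 6 6 3 4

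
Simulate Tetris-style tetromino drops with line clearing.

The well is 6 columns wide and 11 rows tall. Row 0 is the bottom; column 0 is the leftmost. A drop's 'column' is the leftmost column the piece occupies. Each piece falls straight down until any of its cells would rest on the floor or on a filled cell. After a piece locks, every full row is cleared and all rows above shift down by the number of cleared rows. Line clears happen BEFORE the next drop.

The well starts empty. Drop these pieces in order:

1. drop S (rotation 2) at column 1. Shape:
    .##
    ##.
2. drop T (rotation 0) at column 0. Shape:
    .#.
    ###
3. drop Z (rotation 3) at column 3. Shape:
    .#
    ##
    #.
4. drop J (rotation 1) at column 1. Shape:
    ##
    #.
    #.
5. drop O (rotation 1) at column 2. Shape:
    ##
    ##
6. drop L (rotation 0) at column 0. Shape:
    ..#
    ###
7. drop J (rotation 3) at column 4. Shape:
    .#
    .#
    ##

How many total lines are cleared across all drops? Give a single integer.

Drop 1: S rot2 at col 1 lands with bottom-row=0; cleared 0 line(s) (total 0); column heights now [0 1 2 2 0 0], max=2
Drop 2: T rot0 at col 0 lands with bottom-row=2; cleared 0 line(s) (total 0); column heights now [3 4 3 2 0 0], max=4
Drop 3: Z rot3 at col 3 lands with bottom-row=2; cleared 0 line(s) (total 0); column heights now [3 4 3 4 5 0], max=5
Drop 4: J rot1 at col 1 lands with bottom-row=4; cleared 0 line(s) (total 0); column heights now [3 7 7 4 5 0], max=7
Drop 5: O rot1 at col 2 lands with bottom-row=7; cleared 0 line(s) (total 0); column heights now [3 7 9 9 5 0], max=9
Drop 6: L rot0 at col 0 lands with bottom-row=9; cleared 0 line(s) (total 0); column heights now [10 10 11 9 5 0], max=11
Drop 7: J rot3 at col 4 lands with bottom-row=5; cleared 0 line(s) (total 0); column heights now [10 10 11 9 6 8], max=11

Answer: 0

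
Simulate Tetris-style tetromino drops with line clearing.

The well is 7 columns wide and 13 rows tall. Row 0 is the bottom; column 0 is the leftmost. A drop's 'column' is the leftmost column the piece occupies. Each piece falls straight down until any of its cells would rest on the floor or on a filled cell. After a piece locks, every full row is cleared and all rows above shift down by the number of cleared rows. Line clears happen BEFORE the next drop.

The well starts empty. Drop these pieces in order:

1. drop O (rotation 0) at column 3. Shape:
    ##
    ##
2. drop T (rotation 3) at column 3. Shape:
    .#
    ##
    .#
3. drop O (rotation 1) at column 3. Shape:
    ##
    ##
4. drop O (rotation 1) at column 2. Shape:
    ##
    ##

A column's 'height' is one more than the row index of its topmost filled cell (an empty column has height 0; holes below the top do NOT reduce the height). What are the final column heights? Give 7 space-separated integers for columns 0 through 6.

Drop 1: O rot0 at col 3 lands with bottom-row=0; cleared 0 line(s) (total 0); column heights now [0 0 0 2 2 0 0], max=2
Drop 2: T rot3 at col 3 lands with bottom-row=2; cleared 0 line(s) (total 0); column heights now [0 0 0 4 5 0 0], max=5
Drop 3: O rot1 at col 3 lands with bottom-row=5; cleared 0 line(s) (total 0); column heights now [0 0 0 7 7 0 0], max=7
Drop 4: O rot1 at col 2 lands with bottom-row=7; cleared 0 line(s) (total 0); column heights now [0 0 9 9 7 0 0], max=9

Answer: 0 0 9 9 7 0 0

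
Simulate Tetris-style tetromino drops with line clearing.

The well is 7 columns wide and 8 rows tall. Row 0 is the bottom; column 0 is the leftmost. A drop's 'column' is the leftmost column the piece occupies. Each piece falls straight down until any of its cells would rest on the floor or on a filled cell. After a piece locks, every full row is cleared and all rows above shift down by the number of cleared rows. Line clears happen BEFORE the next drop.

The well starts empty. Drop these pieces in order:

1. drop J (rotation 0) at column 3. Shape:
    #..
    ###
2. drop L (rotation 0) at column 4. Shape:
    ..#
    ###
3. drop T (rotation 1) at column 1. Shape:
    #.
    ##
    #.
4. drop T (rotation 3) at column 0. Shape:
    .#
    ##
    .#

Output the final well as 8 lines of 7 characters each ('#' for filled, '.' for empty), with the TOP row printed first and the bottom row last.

Answer: .......
.......
.#.....
##.....
.#.....
.#....#
.######
.#.###.

Derivation:
Drop 1: J rot0 at col 3 lands with bottom-row=0; cleared 0 line(s) (total 0); column heights now [0 0 0 2 1 1 0], max=2
Drop 2: L rot0 at col 4 lands with bottom-row=1; cleared 0 line(s) (total 0); column heights now [0 0 0 2 2 2 3], max=3
Drop 3: T rot1 at col 1 lands with bottom-row=0; cleared 0 line(s) (total 0); column heights now [0 3 2 2 2 2 3], max=3
Drop 4: T rot3 at col 0 lands with bottom-row=3; cleared 0 line(s) (total 0); column heights now [5 6 2 2 2 2 3], max=6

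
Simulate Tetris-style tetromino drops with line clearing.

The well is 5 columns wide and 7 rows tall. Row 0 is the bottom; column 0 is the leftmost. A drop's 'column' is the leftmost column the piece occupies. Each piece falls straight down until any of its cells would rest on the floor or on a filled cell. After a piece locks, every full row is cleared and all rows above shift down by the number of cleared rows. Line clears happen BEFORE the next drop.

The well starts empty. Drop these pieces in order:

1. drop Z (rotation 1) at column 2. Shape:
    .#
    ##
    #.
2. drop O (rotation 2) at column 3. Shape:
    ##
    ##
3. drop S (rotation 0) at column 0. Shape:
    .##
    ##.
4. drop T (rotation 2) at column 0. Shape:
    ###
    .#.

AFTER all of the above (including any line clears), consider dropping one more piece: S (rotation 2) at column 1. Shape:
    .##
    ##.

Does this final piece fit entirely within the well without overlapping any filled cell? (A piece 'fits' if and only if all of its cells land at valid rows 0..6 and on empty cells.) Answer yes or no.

Drop 1: Z rot1 at col 2 lands with bottom-row=0; cleared 0 line(s) (total 0); column heights now [0 0 2 3 0], max=3
Drop 2: O rot2 at col 3 lands with bottom-row=3; cleared 0 line(s) (total 0); column heights now [0 0 2 5 5], max=5
Drop 3: S rot0 at col 0 lands with bottom-row=1; cleared 0 line(s) (total 0); column heights now [2 3 3 5 5], max=5
Drop 4: T rot2 at col 0 lands with bottom-row=3; cleared 1 line(s) (total 1); column heights now [2 4 3 4 4], max=4
Test piece S rot2 at col 1 (width 3): heights before test = [2 4 3 4 4]; fits = True

Answer: yes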